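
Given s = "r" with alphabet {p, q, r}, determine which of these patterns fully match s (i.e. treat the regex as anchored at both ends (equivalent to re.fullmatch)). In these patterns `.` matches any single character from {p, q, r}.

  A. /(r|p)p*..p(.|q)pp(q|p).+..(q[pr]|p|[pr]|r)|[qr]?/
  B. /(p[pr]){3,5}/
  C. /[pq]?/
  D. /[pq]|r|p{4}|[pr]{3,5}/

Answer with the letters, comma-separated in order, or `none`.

A, D

A → match
B → no match — must start with "p"
C → no match
D → match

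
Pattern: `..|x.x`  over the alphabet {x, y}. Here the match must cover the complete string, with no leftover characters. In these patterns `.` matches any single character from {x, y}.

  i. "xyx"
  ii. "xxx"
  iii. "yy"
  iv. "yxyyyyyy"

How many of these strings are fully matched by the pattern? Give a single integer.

3

i. "xyx" → match
ii. "xxx" → match
iii. "yy" → match
iv. "yxyyyyyy" → no match
Total matched: 3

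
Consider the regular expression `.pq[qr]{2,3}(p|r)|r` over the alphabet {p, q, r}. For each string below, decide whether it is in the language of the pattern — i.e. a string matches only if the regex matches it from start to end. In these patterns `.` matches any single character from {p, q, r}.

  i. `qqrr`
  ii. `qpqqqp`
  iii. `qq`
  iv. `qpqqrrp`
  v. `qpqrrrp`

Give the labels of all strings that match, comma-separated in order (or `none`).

ii, iv, v

i → no match
ii → match
iii → no match
iv → match
v → match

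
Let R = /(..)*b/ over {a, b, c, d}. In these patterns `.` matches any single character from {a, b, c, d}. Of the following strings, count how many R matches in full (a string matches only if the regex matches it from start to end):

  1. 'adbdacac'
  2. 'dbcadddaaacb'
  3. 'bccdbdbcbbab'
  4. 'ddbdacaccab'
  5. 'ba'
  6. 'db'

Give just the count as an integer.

1 → no match — must end with 'b'
2 → no match
3 → no match
4 → match
5 → no match — must end with 'b'
6 → no match
Total matched: 1

1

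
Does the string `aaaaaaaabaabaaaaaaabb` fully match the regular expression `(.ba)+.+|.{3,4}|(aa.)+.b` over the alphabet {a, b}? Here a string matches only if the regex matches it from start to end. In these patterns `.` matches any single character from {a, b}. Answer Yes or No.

No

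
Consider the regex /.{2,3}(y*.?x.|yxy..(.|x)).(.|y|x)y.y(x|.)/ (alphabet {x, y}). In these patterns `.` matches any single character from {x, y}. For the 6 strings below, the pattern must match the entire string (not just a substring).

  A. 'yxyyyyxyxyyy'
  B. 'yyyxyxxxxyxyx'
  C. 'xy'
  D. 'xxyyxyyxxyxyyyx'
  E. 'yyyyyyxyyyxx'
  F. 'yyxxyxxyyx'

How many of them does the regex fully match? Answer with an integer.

A → no match
B → no match
C → no match
D → match
E → no match
F → no match
Total matched: 1

1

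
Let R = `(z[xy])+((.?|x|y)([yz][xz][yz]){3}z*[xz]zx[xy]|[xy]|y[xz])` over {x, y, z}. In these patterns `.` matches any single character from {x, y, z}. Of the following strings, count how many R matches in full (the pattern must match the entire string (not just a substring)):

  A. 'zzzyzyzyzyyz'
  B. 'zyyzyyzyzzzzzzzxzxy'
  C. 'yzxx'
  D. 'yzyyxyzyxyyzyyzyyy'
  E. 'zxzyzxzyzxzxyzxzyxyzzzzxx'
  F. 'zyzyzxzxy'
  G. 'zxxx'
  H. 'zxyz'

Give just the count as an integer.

A → no match
B → match
C → no match — must start with 'z'
D → no match — must start with 'z'
E → match
F → match
G → no match
H → match
Total matched: 4

4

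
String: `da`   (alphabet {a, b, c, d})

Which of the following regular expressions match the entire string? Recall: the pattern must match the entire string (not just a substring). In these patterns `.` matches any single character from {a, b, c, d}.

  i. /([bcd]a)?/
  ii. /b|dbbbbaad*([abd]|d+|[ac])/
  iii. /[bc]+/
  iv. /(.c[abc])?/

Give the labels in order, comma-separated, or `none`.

i → match
ii → no match
iii → no match
iv → no match

i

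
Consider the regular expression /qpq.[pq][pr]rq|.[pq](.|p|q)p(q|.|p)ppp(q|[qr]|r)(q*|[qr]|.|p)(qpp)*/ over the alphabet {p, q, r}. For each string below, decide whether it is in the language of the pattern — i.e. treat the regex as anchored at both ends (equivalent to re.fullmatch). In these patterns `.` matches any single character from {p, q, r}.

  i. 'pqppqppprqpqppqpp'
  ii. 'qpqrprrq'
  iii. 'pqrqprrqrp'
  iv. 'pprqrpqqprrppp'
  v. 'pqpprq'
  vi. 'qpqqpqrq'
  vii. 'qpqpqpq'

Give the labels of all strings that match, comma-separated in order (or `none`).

i → no match
ii → match
iii → no match
iv → no match
v → no match
vi → no match
vii → no match

ii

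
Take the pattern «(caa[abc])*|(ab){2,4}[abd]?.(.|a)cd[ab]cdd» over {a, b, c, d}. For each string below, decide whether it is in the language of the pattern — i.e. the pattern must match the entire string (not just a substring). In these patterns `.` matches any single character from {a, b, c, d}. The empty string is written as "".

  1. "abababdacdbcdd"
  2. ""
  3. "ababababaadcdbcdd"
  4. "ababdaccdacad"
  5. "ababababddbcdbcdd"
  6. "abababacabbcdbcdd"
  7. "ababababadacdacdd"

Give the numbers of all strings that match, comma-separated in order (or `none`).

1 → match
2 → match
3 → match
4 → no match
5 → match
6 → no match
7 → match

1, 2, 3, 5, 7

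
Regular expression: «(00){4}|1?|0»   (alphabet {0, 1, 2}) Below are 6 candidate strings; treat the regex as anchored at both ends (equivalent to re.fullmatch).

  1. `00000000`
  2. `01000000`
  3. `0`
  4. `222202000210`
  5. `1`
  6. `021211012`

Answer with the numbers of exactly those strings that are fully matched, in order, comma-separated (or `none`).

1 → match
2 → no match
3 → match
4 → no match
5 → match
6 → no match

1, 3, 5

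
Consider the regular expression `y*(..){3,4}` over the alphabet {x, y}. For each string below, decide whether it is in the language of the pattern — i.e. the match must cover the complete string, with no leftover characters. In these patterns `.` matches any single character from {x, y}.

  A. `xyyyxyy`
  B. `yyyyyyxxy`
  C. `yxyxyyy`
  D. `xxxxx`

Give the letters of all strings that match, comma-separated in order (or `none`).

B, C

A → no match
B → match
C → match
D → no match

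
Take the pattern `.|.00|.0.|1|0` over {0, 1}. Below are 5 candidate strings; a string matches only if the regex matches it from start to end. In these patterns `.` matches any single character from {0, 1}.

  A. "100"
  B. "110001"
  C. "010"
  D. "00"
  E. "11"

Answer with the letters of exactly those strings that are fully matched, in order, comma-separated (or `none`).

A → match
B → no match
C → no match
D → no match
E → no match

A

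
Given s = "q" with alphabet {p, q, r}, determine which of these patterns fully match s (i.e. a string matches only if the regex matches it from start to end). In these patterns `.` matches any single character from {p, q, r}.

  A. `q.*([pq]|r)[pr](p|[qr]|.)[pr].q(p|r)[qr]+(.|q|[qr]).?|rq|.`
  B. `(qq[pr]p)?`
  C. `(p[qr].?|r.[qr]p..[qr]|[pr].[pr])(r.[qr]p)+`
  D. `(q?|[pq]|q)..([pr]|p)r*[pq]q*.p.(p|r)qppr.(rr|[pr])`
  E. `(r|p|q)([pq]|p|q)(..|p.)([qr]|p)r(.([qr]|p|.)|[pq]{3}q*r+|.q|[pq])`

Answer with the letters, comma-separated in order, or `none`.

A

A → match
B → no match
C → no match — must end with "p"
D → no match
E → no match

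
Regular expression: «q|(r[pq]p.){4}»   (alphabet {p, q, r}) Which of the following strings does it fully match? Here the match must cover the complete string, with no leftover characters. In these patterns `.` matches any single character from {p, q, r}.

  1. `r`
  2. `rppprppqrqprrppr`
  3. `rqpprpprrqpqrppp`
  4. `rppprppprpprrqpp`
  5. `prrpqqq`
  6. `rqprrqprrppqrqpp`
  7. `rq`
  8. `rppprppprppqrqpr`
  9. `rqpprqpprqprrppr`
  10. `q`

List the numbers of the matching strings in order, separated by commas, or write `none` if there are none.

1 → no match
2 → match
3 → match
4 → match
5 → no match
6 → match
7 → no match
8 → match
9 → match
10 → match

2, 3, 4, 6, 8, 9, 10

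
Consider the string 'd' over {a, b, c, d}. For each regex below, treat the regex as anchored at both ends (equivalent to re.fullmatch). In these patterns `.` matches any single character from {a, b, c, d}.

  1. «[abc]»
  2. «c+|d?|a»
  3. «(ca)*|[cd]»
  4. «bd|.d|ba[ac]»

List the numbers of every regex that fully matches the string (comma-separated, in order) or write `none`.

2, 3

1 → no match
2 → match
3 → match
4 → no match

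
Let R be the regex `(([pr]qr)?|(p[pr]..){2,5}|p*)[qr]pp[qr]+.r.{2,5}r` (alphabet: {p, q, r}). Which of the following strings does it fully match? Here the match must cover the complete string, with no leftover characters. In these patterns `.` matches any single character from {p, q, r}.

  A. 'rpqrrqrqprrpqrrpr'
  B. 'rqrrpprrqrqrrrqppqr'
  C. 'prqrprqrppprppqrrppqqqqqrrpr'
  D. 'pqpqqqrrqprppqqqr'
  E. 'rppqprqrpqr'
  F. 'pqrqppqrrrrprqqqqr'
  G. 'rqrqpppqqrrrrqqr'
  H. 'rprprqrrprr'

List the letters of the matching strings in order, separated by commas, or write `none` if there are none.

A → no match
B → match
C → match
D → no match
E → match
F → match
G → no match
H → no match

B, C, E, F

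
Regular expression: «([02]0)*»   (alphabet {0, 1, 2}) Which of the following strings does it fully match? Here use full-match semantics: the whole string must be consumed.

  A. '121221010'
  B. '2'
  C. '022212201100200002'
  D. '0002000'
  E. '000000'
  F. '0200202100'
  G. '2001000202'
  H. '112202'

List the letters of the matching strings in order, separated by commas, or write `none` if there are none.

A → no match
B → no match
C → no match
D → no match
E → match
F → no match
G → no match
H → no match

E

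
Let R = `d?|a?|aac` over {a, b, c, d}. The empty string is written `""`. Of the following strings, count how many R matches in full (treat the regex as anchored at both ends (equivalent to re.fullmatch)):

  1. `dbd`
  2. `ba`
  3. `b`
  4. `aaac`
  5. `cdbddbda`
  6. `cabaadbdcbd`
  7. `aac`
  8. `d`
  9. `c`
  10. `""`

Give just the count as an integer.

3

1 → no match
2 → no match
3 → no match
4 → no match
5 → no match
6 → no match
7 → match
8 → match
9 → no match
10 → match
Total matched: 3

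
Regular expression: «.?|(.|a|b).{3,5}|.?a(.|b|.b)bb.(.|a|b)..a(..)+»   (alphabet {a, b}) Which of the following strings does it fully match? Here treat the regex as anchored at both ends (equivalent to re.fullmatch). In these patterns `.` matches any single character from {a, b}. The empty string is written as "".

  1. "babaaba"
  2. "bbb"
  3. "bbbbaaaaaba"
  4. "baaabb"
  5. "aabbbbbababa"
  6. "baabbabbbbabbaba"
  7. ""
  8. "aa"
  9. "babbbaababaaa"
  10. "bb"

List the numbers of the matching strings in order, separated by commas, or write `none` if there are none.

4, 5, 7

1 → no match
2 → no match
3 → no match
4 → match
5 → match
6 → no match
7 → match
8 → no match
9 → no match
10 → no match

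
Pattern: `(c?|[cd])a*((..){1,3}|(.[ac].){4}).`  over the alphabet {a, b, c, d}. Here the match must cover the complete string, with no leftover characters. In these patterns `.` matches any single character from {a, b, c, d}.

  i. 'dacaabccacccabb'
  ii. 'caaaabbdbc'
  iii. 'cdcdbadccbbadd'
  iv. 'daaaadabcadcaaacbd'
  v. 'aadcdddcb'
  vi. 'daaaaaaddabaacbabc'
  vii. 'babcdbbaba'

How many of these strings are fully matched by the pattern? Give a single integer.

6

i → match
ii → match
iii → match
iv → match
v → match
vi → match
vii → no match
Total matched: 6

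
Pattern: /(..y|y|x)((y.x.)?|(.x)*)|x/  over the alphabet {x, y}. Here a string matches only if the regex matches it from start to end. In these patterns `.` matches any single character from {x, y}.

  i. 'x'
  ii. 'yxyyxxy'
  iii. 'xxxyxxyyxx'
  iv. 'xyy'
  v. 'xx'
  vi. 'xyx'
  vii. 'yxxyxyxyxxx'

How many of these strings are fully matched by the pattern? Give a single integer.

5

i → match
ii → match
iii → no match
iv → match
v → no match
vi → match
vii → match
Total matched: 5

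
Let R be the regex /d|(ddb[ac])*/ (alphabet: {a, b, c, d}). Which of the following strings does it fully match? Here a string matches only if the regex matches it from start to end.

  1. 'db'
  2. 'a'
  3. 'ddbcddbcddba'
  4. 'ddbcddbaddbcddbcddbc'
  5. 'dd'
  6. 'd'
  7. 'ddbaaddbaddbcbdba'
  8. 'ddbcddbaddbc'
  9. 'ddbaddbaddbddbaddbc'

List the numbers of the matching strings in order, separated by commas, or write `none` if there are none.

1. 'db' → no match
2. 'a' → no match
3. 'ddbcddbcddba' → match
4 → match
5. 'dd' → no match
6. 'd' → match
7 → no match
8. 'ddbcddbaddbc' → match
9 → no match

3, 4, 6, 8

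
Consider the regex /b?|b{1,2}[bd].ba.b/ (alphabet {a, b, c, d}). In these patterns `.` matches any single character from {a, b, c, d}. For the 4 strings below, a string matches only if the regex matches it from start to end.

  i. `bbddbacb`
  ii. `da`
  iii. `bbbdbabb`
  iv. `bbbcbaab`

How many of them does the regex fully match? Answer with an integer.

i. `bbddbacb` → match
ii. `da` → no match
iii. `bbbdbabb` → match
iv. `bbbcbaab` → match
Total matched: 3

3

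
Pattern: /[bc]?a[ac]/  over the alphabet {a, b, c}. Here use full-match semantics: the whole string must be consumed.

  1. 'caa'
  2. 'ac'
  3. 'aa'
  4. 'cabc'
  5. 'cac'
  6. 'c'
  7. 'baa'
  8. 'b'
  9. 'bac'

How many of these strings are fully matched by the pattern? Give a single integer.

1 → match
2 → match
3 → match
4 → no match
5 → match
6 → no match
7 → match
8 → no match
9 → match
Total matched: 6

6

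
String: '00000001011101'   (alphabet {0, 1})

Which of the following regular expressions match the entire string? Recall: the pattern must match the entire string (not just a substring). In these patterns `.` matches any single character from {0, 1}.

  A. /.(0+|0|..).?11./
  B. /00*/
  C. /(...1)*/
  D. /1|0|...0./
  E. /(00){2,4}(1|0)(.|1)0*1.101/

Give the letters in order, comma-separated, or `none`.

A → no match
B → no match
C → no match
D → no match
E → match

E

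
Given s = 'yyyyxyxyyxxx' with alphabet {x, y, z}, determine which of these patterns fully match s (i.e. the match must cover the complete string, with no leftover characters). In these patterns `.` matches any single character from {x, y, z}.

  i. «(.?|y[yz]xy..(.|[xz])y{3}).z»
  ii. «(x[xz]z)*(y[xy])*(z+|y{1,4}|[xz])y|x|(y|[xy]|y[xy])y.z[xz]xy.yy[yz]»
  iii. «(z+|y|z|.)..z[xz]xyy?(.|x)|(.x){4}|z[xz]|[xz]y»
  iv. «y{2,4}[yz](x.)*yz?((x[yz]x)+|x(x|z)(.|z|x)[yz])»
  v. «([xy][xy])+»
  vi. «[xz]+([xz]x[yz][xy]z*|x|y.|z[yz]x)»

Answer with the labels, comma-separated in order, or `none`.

v

i → no match — must end with 'z'
ii → no match
iii → no match
iv → no match
v → match
vi → no match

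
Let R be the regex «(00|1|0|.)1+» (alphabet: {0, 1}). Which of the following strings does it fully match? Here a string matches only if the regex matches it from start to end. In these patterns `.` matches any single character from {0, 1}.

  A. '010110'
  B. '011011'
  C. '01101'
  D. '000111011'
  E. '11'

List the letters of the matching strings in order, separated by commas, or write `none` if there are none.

A → no match — must end with '1'
B → no match
C → no match
D → no match
E → match

E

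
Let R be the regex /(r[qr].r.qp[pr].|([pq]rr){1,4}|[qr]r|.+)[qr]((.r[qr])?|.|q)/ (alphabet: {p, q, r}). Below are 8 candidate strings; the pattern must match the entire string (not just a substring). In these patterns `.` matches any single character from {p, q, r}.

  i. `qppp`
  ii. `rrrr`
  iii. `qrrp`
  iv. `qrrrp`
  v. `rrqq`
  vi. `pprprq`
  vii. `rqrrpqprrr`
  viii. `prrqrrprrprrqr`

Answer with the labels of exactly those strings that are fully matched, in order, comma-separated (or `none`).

i → no match
ii → match
iii → match
iv → match
v → match
vi → match
vii → match
viii → match

ii, iii, iv, v, vi, vii, viii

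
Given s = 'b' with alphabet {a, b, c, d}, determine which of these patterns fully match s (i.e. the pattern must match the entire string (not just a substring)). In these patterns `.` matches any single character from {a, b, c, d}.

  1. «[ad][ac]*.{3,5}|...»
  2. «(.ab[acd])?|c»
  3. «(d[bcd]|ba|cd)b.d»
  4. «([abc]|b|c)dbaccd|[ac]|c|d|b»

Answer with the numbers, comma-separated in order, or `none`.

4

1 → no match
2 → no match
3 → no match — must end with 'd'
4 → match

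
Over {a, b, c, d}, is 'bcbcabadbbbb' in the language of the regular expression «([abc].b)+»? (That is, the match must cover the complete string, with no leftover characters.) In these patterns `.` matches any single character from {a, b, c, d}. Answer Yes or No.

Yes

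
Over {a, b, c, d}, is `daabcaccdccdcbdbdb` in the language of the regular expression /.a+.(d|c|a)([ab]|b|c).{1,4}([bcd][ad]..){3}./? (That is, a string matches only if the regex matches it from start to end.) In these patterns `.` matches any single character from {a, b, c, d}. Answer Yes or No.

No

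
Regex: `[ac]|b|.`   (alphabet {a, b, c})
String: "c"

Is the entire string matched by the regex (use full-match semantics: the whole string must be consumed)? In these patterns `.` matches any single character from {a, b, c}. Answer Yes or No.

Yes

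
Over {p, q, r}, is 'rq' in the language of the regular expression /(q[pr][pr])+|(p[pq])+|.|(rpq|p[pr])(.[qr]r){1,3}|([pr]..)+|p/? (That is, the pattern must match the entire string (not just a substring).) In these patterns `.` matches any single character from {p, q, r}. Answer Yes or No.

No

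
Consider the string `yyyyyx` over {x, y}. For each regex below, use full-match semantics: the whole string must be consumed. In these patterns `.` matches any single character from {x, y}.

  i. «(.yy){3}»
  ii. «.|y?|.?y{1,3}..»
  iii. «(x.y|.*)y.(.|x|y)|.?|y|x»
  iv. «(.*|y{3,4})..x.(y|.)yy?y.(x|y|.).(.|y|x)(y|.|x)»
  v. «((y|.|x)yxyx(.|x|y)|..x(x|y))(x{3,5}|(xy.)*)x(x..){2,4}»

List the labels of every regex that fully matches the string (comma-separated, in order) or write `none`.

ii, iii

i → no match — must end with `yy`
ii → match
iii → match
iv → no match
v → no match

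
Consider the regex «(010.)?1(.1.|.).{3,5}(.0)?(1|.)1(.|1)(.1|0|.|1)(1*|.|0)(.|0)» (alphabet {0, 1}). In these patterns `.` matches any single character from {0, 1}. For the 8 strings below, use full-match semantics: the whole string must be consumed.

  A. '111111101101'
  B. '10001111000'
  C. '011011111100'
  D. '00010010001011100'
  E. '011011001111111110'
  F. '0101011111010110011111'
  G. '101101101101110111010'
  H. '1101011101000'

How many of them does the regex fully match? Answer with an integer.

2

A → match
B → match
C → no match
D → no match
E → no match
F → no match
G → no match
H → no match
Total matched: 2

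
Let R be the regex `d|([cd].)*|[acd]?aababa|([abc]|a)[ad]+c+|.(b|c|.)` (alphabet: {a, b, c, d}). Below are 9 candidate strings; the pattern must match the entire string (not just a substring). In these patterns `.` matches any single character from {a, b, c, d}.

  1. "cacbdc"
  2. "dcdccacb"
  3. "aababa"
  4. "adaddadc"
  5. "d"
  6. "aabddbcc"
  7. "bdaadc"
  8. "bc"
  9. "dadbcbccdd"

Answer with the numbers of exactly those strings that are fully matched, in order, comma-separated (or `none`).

1 → match
2 → match
3 → match
4 → match
5 → match
6 → no match
7 → match
8 → match
9 → match

1, 2, 3, 4, 5, 7, 8, 9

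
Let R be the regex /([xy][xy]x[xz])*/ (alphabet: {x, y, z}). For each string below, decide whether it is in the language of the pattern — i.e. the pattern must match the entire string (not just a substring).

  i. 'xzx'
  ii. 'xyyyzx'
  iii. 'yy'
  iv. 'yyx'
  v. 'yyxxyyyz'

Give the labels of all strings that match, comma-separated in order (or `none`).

none

i → no match
ii → no match
iii → no match
iv → no match
v → no match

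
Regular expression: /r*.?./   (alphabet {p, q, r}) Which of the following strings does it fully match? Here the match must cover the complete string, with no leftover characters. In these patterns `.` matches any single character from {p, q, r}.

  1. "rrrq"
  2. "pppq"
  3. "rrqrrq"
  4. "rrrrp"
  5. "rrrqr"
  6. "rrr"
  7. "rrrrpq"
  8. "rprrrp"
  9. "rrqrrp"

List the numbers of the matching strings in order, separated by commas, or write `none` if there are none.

1 → match
2 → no match
3 → no match
4 → match
5 → match
6 → match
7 → match
8 → no match
9 → no match

1, 4, 5, 6, 7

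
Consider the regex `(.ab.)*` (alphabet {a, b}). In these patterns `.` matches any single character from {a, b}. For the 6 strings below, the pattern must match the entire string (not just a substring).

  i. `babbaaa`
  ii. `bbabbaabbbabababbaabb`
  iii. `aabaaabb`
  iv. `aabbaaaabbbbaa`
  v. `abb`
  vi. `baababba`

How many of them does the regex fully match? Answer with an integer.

1

i. `babbaaa` → no match
ii → no match
iii. `aabaaabb` → match
iv → no match
v. `abb` → no match
vi. `baababba` → no match
Total matched: 1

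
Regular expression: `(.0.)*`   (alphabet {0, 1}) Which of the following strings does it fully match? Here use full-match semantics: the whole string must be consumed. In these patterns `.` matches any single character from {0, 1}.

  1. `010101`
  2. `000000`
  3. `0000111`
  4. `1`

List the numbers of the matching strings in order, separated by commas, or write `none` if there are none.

2

1 → no match
2 → match
3 → no match
4 → no match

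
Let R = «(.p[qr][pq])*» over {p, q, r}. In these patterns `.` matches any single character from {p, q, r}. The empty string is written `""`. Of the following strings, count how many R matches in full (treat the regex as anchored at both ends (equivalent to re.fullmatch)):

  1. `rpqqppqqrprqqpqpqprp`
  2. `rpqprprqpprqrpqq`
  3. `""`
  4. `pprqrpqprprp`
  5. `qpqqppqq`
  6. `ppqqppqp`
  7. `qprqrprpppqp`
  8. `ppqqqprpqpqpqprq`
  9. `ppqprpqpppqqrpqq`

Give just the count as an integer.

1 → match
2 → match
3 → match
4 → match
5 → match
6 → match
7 → match
8 → match
9 → match
Total matched: 9

9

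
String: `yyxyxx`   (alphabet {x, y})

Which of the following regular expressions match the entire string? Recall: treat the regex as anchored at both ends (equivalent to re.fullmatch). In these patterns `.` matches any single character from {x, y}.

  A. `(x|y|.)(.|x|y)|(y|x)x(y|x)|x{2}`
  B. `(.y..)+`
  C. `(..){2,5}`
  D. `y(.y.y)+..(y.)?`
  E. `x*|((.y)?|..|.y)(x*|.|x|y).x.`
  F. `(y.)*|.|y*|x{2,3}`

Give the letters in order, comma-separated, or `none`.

A → no match
B → no match
C → match
D → no match
E → match
F → no match

C, E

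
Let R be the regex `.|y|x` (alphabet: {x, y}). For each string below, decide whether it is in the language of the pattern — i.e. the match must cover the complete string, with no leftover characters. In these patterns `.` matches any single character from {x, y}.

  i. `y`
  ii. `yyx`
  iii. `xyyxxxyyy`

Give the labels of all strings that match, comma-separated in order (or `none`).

i. `y` → match
ii. `yyx` → no match
iii. `xyyxxxyyy` → no match

i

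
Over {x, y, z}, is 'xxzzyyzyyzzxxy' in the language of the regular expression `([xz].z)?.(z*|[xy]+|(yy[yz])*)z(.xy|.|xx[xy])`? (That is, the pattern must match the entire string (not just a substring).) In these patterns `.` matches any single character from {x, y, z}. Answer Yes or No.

Yes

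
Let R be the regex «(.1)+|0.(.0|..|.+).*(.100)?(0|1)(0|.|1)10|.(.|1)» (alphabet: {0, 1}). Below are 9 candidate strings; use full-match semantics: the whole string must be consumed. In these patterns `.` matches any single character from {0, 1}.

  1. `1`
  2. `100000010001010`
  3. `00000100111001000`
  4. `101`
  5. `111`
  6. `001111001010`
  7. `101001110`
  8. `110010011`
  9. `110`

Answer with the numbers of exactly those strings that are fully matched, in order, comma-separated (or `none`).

1. `1` → no match
2 → no match
3 → no match
4. `101` → no match
5. `111` → no match
6. `001111001010` → match
7. `101001110` → no match
8. `110010011` → no match
9. `110` → no match

6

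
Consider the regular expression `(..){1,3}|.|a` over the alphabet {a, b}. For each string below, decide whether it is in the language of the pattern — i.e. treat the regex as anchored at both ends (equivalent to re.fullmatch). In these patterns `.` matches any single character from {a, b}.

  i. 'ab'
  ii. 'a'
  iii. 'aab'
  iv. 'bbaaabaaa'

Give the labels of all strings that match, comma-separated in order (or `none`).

i, ii

i → match
ii → match
iii → no match
iv → no match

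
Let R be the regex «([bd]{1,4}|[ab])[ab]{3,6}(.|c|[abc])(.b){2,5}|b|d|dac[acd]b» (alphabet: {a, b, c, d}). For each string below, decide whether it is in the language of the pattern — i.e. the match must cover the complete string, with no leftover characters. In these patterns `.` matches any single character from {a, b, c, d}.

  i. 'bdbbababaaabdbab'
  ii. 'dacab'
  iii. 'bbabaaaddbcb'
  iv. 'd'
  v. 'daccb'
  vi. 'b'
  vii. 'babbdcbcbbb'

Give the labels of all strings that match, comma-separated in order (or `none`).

i → match
ii → match
iii → match
iv → match
v → match
vi → match
vii → match

i, ii, iii, iv, v, vi, vii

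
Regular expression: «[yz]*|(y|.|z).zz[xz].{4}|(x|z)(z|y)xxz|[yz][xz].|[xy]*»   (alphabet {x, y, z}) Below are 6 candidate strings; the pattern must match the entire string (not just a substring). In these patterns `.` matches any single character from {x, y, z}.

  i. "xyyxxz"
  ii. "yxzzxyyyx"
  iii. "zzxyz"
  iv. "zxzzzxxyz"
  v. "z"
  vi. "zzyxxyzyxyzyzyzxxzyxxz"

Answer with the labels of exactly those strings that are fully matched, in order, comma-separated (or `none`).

ii, iv, v

i → no match
ii → match
iii → no match
iv → match
v → match
vi → no match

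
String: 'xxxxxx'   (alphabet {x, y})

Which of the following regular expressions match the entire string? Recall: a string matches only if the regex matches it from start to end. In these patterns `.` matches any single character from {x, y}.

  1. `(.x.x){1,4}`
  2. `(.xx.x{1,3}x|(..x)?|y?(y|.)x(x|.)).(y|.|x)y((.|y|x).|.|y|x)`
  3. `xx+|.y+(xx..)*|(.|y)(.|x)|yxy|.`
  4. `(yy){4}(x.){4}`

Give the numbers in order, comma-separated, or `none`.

3

1 → no match
2 → no match
3 → match
4 → no match — must start with 'yy'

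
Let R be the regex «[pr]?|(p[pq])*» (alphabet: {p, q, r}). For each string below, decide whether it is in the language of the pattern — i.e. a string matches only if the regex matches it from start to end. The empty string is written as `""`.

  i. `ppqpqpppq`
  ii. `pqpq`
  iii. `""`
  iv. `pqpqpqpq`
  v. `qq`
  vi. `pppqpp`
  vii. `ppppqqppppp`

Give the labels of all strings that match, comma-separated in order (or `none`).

ii, iii, iv, vi

i. `ppqpqpppq` → no match
ii. `pqpq` → match
iii. `""` → match
iv. `pqpqpqpq` → match
v. `qq` → no match
vi. `pppqpp` → match
vii. `ppppqqppppp` → no match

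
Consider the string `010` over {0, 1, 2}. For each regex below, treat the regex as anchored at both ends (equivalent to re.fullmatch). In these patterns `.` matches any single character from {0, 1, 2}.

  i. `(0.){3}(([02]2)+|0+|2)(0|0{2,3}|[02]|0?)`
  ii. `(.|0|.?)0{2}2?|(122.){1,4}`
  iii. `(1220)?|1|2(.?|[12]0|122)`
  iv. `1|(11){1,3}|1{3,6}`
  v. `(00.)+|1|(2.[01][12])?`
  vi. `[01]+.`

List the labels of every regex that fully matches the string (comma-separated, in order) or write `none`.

i → no match
ii → no match
iii → no match
iv → no match
v → no match
vi → match

vi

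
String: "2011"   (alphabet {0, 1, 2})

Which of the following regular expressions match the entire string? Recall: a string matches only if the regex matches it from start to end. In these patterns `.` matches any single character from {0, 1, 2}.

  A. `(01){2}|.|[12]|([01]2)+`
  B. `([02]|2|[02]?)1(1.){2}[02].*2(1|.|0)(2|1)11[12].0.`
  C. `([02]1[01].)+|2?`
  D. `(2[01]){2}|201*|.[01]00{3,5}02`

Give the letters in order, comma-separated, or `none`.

A → no match
B → no match
C → no match
D → match

D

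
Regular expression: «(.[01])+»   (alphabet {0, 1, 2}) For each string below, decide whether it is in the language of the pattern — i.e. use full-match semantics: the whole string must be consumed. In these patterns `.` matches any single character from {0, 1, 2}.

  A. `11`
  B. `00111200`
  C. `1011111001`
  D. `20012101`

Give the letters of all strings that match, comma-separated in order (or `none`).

A, C, D

A. `11` → match
B. `00111200` → no match
C. `1011111001` → match
D. `20012101` → match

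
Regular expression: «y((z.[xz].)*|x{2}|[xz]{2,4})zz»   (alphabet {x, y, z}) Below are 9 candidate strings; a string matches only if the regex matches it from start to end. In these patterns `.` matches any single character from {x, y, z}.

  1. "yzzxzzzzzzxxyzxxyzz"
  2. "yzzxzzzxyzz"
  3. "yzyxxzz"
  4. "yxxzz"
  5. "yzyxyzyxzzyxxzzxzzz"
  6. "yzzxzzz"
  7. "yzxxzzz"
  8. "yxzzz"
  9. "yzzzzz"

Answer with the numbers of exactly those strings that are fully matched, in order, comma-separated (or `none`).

1 → match
2. "yzzxzzzxyzz" → match
3. "yzyxxzz" → match
4. "yxxzz" → match
5 → match
6. "yzzxzzz" → match
7. "yzxxzzz" → match
8. "yxzzz" → match
9. "yzzzzz" → match

1, 2, 3, 4, 5, 6, 7, 8, 9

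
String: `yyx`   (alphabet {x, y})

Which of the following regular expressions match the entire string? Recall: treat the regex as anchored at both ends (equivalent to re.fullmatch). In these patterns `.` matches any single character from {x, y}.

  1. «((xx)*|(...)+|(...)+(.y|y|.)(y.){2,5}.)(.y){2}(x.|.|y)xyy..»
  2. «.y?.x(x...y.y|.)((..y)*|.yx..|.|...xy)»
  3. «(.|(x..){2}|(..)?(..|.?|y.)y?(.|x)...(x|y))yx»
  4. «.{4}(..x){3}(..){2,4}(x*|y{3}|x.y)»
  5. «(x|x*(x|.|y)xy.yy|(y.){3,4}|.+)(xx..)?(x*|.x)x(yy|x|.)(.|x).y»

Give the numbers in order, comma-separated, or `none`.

3

1 → no match
2 → no match
3 → match
4 → no match
5 → no match — must end with `y`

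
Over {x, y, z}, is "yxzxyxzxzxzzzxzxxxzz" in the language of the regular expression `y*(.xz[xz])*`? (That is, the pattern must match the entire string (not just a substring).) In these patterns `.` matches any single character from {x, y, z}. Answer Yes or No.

Yes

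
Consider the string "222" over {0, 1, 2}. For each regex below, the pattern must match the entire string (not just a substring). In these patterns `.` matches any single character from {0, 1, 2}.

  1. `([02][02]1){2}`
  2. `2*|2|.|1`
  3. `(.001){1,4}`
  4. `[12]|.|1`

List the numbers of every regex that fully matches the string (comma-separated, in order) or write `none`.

2

1 → no match — must end with "1"
2 → match
3 → no match — must end with "001"
4 → no match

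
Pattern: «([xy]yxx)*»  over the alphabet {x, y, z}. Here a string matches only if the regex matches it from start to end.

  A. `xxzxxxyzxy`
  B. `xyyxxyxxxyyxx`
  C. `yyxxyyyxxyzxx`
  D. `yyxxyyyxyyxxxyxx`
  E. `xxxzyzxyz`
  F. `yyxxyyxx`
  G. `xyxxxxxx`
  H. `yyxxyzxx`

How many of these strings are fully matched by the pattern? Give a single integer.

1

A → no match
B → no match
C → no match
D → no match
E → no match
F → match
G → no match
H → no match
Total matched: 1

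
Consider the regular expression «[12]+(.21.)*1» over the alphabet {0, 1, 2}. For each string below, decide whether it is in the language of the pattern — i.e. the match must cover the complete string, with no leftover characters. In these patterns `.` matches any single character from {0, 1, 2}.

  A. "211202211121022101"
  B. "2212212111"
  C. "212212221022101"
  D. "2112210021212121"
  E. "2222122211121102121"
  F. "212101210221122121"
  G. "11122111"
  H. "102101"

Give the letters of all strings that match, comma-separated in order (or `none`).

B, C, D, E, F, G, H

A → no match
B → match
C → match
D → match
E → match
F → match
G → match
H → match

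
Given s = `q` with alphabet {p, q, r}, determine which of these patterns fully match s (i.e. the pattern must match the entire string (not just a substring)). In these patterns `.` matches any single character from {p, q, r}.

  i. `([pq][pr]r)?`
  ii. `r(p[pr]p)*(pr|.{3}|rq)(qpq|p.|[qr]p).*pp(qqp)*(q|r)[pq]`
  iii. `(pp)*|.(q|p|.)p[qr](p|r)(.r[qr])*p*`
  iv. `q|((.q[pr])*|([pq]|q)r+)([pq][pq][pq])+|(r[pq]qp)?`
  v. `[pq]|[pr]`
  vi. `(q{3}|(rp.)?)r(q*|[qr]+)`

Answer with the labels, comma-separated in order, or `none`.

iv, v

i → no match
ii → no match — must start with `r`
iii → no match
iv → match
v → match
vi → no match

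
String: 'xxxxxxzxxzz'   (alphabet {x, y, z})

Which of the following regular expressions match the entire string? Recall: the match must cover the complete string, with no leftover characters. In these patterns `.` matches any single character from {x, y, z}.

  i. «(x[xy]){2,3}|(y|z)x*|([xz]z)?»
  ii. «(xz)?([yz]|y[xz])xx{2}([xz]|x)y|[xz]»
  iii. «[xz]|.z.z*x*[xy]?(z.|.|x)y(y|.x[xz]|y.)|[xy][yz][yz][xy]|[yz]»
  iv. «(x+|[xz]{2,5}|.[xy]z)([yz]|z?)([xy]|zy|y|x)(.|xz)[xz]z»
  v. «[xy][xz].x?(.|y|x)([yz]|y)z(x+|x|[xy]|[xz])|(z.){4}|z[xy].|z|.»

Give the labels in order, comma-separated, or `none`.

iv

i → no match
ii → no match
iii → no match
iv → match
v → no match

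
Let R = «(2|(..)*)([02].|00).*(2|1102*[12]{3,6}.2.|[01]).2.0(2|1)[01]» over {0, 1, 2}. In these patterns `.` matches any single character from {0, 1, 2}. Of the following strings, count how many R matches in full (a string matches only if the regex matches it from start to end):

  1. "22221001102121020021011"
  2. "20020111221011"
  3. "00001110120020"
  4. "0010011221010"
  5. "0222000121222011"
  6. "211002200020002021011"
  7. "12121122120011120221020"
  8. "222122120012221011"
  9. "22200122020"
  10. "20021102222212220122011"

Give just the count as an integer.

10

1 → match
2 → match
3 → match
4 → match
5 → match
6 → match
7 → match
8 → match
9. "22200122020" → match
10 → match
Total matched: 10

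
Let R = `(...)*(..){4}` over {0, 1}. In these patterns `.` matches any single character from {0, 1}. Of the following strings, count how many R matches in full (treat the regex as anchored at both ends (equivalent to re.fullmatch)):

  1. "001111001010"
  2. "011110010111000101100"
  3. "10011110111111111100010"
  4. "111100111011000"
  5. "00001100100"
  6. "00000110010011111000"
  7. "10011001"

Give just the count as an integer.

4

1 → no match
2 → no match
3 → match
4 → no match
5 → match
6 → match
7 → match
Total matched: 4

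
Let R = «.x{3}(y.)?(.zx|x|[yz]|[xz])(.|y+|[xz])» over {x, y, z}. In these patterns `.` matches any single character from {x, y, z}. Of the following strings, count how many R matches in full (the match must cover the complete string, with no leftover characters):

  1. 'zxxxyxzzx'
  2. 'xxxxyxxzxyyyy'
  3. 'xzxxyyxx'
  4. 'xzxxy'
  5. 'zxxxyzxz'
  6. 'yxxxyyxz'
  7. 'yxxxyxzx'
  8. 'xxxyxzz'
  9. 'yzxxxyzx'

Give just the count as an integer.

1 → no match
2 → match
3 → no match
4 → no match
5 → match
6 → match
7 → match
8 → no match
9 → no match
Total matched: 4

4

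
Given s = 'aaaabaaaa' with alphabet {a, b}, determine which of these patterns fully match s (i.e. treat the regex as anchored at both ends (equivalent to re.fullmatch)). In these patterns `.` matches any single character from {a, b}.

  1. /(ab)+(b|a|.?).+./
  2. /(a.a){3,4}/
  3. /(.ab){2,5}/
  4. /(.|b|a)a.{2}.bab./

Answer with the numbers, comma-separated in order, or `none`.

2

1 → no match — must start with 'ab'
2 → match
3 → no match — must end with 'ab'
4 → no match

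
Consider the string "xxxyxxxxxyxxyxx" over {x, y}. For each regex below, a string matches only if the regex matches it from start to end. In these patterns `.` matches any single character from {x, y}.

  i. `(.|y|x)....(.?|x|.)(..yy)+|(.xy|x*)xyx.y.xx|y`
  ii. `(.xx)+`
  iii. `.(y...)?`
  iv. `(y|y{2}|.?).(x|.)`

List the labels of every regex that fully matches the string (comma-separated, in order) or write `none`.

ii

i → no match
ii → match
iii → no match
iv → no match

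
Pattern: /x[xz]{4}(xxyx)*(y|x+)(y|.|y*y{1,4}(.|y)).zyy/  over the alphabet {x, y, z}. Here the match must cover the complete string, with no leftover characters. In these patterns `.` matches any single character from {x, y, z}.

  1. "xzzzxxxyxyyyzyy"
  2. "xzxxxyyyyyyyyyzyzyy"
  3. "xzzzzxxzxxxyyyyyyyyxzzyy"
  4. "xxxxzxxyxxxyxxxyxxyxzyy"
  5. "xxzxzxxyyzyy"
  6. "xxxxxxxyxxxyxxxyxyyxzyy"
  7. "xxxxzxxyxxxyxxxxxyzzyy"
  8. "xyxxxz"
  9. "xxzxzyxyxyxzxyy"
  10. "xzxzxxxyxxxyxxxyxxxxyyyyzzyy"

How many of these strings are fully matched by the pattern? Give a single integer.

7

1 → match
2 → match
3 → no match
4 → match
5 → match
6 → match
7 → match
8 → no match — must end with "zyy"
9 → no match — must end with "zyy"
10 → match
Total matched: 7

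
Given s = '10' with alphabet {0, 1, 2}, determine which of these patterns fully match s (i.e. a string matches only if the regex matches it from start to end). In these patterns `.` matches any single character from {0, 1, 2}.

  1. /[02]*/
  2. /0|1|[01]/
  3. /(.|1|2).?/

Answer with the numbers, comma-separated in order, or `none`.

1 → no match
2 → no match
3 → match

3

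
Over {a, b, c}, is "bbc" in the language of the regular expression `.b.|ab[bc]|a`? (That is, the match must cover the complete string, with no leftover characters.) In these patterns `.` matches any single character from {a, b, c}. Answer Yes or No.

Yes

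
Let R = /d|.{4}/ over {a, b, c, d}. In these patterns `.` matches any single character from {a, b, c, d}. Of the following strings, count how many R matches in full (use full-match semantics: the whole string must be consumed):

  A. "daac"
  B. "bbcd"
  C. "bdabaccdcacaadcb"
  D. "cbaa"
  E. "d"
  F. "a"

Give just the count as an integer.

4

A → match
B → match
C → no match
D → match
E → match
F → no match
Total matched: 4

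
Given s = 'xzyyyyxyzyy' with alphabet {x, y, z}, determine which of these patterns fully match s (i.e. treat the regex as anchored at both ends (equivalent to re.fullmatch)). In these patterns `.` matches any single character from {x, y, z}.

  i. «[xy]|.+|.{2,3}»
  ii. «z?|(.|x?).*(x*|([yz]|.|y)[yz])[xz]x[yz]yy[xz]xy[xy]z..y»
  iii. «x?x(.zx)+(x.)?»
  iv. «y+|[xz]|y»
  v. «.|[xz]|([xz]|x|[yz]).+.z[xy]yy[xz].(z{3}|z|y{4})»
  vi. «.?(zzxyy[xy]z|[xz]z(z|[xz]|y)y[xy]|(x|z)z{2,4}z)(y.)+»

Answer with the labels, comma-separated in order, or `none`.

i → match
ii → no match
iii → no match
iv → no match
v → no match
vi → match

i, vi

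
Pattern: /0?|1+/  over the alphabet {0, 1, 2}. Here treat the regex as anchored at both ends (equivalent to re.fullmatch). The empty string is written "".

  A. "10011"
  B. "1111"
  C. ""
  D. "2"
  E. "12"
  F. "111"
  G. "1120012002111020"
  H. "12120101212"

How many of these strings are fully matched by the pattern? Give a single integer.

3

A. "10011" → no match
B. "1111" → match
C. "" → match
D. "2" → no match
E. "12" → no match
F. "111" → match
G → no match
H. "12120101212" → no match
Total matched: 3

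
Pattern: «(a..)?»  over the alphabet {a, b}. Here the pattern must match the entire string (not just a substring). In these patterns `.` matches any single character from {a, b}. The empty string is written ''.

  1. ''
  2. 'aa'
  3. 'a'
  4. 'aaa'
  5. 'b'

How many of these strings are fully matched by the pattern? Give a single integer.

2

1 → match
2 → no match
3 → no match
4 → match
5 → no match
Total matched: 2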